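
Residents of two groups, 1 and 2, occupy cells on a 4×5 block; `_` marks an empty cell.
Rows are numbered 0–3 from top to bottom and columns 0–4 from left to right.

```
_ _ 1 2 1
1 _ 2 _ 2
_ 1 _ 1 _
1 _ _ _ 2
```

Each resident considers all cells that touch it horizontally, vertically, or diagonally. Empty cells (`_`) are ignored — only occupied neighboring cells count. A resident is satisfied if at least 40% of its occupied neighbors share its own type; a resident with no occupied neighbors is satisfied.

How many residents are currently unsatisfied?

Row 0: (0,2)1 0/2 unhappy · (0,3)2 2/4 ok · (0,4)1 0/2 unhappy
Row 1: (1,0)1 1/1 ok · (1,2)2 1/4 unhappy · (1,4)2 1/3 unhappy
Row 2: (2,1)1 2/3 ok · (2,3)1 0/3 unhappy
Row 3: (3,0)1 1/1 ok · (3,4)2 0/1 unhappy
Unsatisfied: (0,2), (0,4), (1,2), (1,4), (2,3), (3,4) — 6 in total.

6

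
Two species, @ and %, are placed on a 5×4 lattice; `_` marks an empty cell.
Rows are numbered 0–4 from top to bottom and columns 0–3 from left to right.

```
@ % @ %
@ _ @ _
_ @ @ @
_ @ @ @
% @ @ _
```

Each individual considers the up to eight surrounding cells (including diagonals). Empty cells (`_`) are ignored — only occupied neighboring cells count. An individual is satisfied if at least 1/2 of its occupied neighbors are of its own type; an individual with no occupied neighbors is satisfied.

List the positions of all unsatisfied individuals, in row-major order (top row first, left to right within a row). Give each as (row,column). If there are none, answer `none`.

Row 0: (0,0)@ 1/2 satisfied · (0,1)% 0/4 not · (0,2)@ 1/3 not · (0,3)% 0/2 not
Row 1: (1,0)@ 2/3 satisfied · (1,2)@ 4/6 satisfied
Row 2: (2,1)@ 5/5 satisfied · (2,2)@ 6/6 satisfied · (2,3)@ 4/4 satisfied
Row 3: (3,1)@ 5/6 satisfied · (3,2)@ 7/7 satisfied · (3,3)@ 4/4 satisfied
Row 4: (4,0)% 0/2 not · (4,1)@ 3/4 satisfied · (4,2)@ 4/4 satisfied

(0,1), (0,2), (0,3), (4,0)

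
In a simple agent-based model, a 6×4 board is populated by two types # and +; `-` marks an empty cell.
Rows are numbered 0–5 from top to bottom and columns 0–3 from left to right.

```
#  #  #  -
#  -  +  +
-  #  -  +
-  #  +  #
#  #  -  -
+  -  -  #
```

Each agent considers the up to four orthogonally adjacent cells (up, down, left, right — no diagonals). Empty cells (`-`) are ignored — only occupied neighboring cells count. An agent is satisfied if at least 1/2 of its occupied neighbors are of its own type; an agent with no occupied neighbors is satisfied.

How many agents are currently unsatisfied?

3

Row 0: (0,0)# 2/2 ok · (0,1)# 2/2 ok · (0,2)# 1/2 ok
Row 1: (1,0)# 1/1 ok · (1,2)+ 1/2 ok · (1,3)+ 2/2 ok
Row 2: (2,1)# 1/1 ok · (2,3)+ 1/2 ok
Row 3: (3,1)# 2/3 ok · (3,2)+ 0/2 unhappy · (3,3)# 0/2 unhappy
Row 4: (4,0)# 1/2 ok · (4,1)# 2/2 ok
Row 5: (5,0)+ 0/1 unhappy · (5,3)# 0/0 ok
Unsatisfied: (3,2), (3,3), (5,0) — 3 in total.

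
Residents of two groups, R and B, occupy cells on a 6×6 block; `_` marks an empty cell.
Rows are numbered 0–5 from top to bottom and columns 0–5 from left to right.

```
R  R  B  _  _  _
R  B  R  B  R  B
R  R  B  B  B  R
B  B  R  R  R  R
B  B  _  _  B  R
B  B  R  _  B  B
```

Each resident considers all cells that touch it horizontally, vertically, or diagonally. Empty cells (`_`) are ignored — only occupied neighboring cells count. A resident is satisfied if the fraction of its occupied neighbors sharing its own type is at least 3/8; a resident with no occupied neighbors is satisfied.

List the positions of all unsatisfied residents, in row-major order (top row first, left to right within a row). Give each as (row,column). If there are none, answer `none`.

(0,0)R 2/3 ok
(0,1)R 3/5 ok
(0,2)B 2/4 ok
(1,0)R 4/5 ok
(1,1)B 2/8 unhappy
(1,2)R 2/7 unhappy
(1,3)B 4/6 ok
(1,4)R 1/5 unhappy
(1,5)B 1/3 unhappy
(2,0)R 2/5 ok
(2,1)R 4/8 ok
(2,2)B 4/8 ok
(2,3)B 3/8 ok
(2,4)B 3/8 ok
(2,5)R 3/5 ok
(3,0)B 3/5 ok
(3,1)B 4/7 ok
(3,2)R 2/6 unhappy
(3,3)R 2/6 unhappy
(3,4)R 4/7 ok
(3,5)R 3/5 ok
(4,0)B 5/5 ok
(4,1)B 5/7 ok
(4,4)B 2/6 unhappy
(4,5)R 2/5 ok
(5,0)B 3/3 ok
(5,1)B 3/4 ok
(5,2)R 0/2 unhappy
(5,4)B 2/3 ok
(5,5)B 2/3 ok

(1,1), (1,2), (1,4), (1,5), (3,2), (3,3), (4,4), (5,2)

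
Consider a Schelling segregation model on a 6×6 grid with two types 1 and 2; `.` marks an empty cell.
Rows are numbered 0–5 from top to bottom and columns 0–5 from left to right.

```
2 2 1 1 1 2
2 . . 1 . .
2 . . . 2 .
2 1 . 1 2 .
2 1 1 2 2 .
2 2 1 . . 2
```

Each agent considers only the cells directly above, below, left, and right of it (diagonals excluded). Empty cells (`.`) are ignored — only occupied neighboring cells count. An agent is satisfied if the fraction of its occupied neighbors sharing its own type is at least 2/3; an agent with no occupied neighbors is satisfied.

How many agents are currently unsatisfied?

10

(0,0)2 2/2 ok
(0,1)2 1/2 unhappy
(0,2)1 1/2 unhappy
(0,3)1 3/3 ok
(0,4)1 1/2 unhappy
(0,5)2 0/1 unhappy
(1,0)2 2/2 ok
(1,3)1 1/1 ok
(2,0)2 2/2 ok
(2,4)2 1/1 ok
(3,0)2 2/3 ok
(3,1)1 1/2 unhappy
(3,3)1 0/2 unhappy
(3,4)2 2/3 ok
(4,0)2 2/3 ok
(4,1)1 2/4 unhappy
(4,2)1 2/3 ok
(4,3)2 1/3 unhappy
(4,4)2 2/2 ok
(5,0)2 2/2 ok
(5,1)2 1/3 unhappy
(5,2)1 1/2 unhappy
(5,5)2 0/0 ok
Unsatisfied: (0,1), (0,2), (0,4), (0,5), (3,1), (3,3), (4,1), (4,3), (5,1), (5,2) — 10 in total.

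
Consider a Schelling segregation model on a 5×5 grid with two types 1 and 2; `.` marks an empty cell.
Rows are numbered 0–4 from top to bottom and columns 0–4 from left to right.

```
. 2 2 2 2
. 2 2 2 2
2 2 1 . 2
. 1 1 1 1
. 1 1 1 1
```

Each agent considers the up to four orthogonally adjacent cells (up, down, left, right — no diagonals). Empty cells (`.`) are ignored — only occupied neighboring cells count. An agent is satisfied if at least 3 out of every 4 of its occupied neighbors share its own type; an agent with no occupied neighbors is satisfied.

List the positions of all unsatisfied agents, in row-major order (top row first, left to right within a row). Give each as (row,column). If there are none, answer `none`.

(2,1), (2,2), (2,4), (3,1), (3,4)

(0,1)2 2/2 satisfied
(0,2)2 3/3 satisfied
(0,3)2 3/3 satisfied
(0,4)2 2/2 satisfied
(1,1)2 3/3 satisfied
(1,2)2 3/4 satisfied
(1,3)2 3/3 satisfied
(1,4)2 3/3 satisfied
(2,0)2 1/1 satisfied
(2,1)2 2/4 not
(2,2)1 1/3 not
(2,4)2 1/2 not
(3,1)1 2/3 not
(3,2)1 4/4 satisfied
(3,3)1 3/3 satisfied
(3,4)1 2/3 not
(4,1)1 2/2 satisfied
(4,2)1 3/3 satisfied
(4,3)1 3/3 satisfied
(4,4)1 2/2 satisfied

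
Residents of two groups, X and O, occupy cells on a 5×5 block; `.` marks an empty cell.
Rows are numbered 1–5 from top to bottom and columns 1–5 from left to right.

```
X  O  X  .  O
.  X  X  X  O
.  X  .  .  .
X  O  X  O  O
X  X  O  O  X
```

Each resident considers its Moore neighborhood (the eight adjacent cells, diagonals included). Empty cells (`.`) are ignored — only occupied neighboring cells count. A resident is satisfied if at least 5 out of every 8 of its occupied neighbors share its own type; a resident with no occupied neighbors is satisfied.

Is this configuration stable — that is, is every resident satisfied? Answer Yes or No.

(1,1)X 1/2 unhappy
(1,2)O 0/4 unhappy
(1,3)X 3/4 ok
(1,5)O 1/2 unhappy
(2,2)X 4/5 ok
(2,3)X 4/5 ok
(2,4)X 2/4 unhappy
(2,5)O 1/2 unhappy
(3,2)X 4/5 ok
(4,1)X 3/4 ok
(4,2)O 1/6 unhappy
(4,3)X 2/6 unhappy
(4,4)O 3/5 unhappy
(4,5)O 2/3 ok
(5,1)X 2/3 ok
(5,2)X 3/5 unhappy
(5,3)O 3/5 unhappy
(5,4)O 3/5 unhappy
(5,5)X 0/3 unhappy
For instance (1,1) has only 1/2 same-type neighbors, below 5/8.

No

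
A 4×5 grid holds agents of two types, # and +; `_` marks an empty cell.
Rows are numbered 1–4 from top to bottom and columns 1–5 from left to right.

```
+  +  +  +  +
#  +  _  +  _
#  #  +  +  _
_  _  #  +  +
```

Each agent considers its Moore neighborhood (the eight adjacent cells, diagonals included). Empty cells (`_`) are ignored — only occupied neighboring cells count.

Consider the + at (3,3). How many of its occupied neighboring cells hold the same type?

Occupied neighbors of (3,3): (2,2)=+, (2,4)=+, (3,2)=#, (3,4)=+, (4,3)=#, (4,4)=+.
Same type (+): 4 of 6.

4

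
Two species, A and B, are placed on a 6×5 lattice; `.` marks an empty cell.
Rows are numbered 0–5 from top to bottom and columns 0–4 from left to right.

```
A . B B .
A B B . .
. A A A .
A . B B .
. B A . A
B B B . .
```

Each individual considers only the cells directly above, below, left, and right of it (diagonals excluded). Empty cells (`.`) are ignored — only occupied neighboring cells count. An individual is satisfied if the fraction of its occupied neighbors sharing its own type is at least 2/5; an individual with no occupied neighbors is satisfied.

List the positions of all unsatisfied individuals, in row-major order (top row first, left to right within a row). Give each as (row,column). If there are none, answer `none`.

(1,1), (3,2), (4,2)

(0,0)A 1/1 ✓
(0,2)B 2/2 ✓
(0,3)B 1/1 ✓
(1,0)A 1/2 ✓
(1,1)B 1/3 ✗
(1,2)B 2/3 ✓
(2,1)A 1/2 ✓
(2,2)A 2/4 ✓
(2,3)A 1/2 ✓
(3,0)A 0/0 ✓
(3,2)B 1/3 ✗
(3,3)B 1/2 ✓
(4,1)B 1/2 ✓
(4,2)A 0/3 ✗
(4,4)A 0/0 ✓
(5,0)B 1/1 ✓
(5,1)B 3/3 ✓
(5,2)B 1/2 ✓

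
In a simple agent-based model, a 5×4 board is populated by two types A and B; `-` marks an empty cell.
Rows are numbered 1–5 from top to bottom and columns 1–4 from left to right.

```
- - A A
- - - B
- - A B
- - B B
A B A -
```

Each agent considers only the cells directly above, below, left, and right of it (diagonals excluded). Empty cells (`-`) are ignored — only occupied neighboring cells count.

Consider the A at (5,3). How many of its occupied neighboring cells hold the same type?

0

Occupied neighbors of (5,3): (4,3)=B, (5,2)=B.
Same type (A): 0 of 2.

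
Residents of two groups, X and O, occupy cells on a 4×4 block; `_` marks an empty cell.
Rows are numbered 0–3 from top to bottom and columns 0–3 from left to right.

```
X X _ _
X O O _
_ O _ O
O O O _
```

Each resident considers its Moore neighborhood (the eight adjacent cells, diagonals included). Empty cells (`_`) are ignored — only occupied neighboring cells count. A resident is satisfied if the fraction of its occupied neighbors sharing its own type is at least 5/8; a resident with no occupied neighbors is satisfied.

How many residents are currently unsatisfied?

3

(0,0)X 2/3 ok
(0,1)X 2/4 unhappy
(1,0)X 2/4 unhappy
(1,1)O 2/5 unhappy
(1,2)O 3/4 ok
(2,1)O 5/6 ok
(2,3)O 2/2 ok
(3,0)O 2/2 ok
(3,1)O 3/3 ok
(3,2)O 3/3 ok
Unsatisfied: (0,1), (1,0), (1,1) — 3 in total.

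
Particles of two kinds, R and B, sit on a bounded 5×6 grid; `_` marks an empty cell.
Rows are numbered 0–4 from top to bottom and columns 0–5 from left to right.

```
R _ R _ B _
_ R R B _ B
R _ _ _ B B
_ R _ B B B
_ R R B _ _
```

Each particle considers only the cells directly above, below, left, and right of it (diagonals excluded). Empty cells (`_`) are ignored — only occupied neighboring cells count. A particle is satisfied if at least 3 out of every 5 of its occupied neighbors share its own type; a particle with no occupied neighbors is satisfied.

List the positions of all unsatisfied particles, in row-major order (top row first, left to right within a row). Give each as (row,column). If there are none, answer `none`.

(0,0)R 0/0 ok
(0,2)R 1/1 ok
(0,4)B 0/0 ok
(1,1)R 1/1 ok
(1,2)R 2/3 ok
(1,3)B 0/1 unhappy
(1,5)B 1/1 ok
(2,0)R 0/0 ok
(2,4)B 2/2 ok
(2,5)B 3/3 ok
(3,1)R 1/1 ok
(3,3)B 2/2 ok
(3,4)B 3/3 ok
(3,5)B 2/2 ok
(4,1)R 2/2 ok
(4,2)R 1/2 unhappy
(4,3)B 1/2 unhappy

(1,3), (4,2), (4,3)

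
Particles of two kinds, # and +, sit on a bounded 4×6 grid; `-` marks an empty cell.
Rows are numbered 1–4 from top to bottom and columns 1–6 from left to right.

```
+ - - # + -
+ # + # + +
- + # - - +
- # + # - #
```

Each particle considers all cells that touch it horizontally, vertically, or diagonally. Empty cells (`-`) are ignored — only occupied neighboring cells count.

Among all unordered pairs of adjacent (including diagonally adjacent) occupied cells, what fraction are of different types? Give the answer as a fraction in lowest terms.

17/31

Scan each occupied cell's neighbors to the right and below (and the two forward diagonals) so each pair is counted once.
From row 1: 5 unlike of 9 pairs (running 5/9).
From row 2: 6 unlike of 13 pairs (running 11/22).
From row 3: 4 unlike of 7 pairs (running 15/29).
From row 4: 2 unlike of 2 pairs (running 17/31).
Total adjacent occupied pairs: 31; unlike-type pairs: 17.
17/31 is already in lowest terms.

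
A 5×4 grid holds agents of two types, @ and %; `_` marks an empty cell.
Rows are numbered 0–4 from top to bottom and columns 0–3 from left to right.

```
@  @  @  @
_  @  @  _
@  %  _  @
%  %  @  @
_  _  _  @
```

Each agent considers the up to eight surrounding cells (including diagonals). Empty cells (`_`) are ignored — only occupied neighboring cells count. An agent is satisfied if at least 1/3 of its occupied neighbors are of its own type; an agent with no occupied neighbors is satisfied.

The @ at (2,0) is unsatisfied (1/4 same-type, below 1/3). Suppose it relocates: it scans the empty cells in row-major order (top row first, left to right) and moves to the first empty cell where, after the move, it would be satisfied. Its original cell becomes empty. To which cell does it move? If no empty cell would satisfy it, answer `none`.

Vacating (2,0). Empty cells in order:
  (1,0): 3/4 same-type → satisfied — stop here.

(1,0)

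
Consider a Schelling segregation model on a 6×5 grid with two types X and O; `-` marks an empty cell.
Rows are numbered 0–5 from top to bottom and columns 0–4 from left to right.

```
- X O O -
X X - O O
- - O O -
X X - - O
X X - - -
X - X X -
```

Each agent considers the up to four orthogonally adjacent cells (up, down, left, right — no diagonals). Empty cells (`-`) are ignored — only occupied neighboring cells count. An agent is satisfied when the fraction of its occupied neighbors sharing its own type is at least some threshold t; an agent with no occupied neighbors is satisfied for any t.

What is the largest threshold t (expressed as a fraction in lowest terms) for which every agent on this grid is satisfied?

1/2

Row 0: (0,1)X 1/2 · (0,2)O 1/2 · (0,3)O 2/2
Row 1: (1,0)X 1/1 · (1,1)X 2/2 · (1,3)O 3/3 · (1,4)O 1/1
Row 2: (2,2)O 1/1 · (2,3)O 2/2
Row 3: (3,0)X 2/2 · (3,1)X 2/2 · (3,4)O — no occupied neighbors
Row 4: (4,0)X 3/3 · (4,1)X 2/2
Row 5: (5,0)X 1/1 · (5,2)X 1/1 · (5,3)X 1/1
The smallest same-type fraction is 1/2 at (0,1), which reduces to 1/2. Any threshold above that leaves this agent unsatisfied.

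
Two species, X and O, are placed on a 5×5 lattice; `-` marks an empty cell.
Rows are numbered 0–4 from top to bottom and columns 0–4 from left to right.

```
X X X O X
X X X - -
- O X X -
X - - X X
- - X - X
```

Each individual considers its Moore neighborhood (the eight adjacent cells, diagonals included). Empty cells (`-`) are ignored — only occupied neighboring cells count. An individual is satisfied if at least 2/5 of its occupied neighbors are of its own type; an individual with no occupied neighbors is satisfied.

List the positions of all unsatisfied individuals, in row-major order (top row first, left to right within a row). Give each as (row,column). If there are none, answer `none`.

Row 0: (0,0)X 3/3 ok · (0,1)X 5/5 ok · (0,2)X 3/4 ok · (0,3)O 0/3 unhappy · (0,4)X 0/1 unhappy
Row 1: (1,0)X 3/4 ok · (1,1)X 6/7 ok · (1,2)X 5/7 ok
Row 2: (2,1)O 0/5 unhappy · (2,2)X 4/5 ok · (2,3)X 4/4 ok
Row 3: (3,0)X 0/1 unhappy · (3,3)X 5/5 ok · (3,4)X 3/3 ok
Row 4: (4,2)X 1/1 ok · (4,4)X 2/2 ok

(0,3), (0,4), (2,1), (3,0)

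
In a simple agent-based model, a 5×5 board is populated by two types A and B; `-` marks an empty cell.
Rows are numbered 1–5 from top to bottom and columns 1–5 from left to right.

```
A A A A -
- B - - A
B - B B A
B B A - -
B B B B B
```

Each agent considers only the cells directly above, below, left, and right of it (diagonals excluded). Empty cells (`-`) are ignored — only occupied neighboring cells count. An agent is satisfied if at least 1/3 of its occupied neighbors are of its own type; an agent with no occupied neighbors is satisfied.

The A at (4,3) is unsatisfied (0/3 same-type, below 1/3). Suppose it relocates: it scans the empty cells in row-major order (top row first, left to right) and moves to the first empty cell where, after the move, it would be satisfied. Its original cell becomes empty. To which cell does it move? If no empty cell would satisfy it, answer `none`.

Vacating (4,3). Empty cells in order:
  (1,5): 2/2 same-type → satisfied — stop here.

(1,5)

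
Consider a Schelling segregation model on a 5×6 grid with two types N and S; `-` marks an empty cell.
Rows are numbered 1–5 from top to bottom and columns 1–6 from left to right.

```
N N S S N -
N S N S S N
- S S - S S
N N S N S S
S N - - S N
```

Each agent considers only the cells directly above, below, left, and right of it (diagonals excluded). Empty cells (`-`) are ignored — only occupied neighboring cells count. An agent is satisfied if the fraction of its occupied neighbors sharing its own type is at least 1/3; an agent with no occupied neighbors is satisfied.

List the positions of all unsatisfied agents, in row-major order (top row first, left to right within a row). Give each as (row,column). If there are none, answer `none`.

(1,1)N 2/2 ok
(1,2)N 1/3 ok
(1,3)S 1/3 ok
(1,4)S 2/3 ok
(1,5)N 0/2 unhappy
(2,1)N 1/2 ok
(2,2)S 1/4 unhappy
(2,3)N 0/4 unhappy
(2,4)S 2/3 ok
(2,5)S 2/4 ok
(2,6)N 0/2 unhappy
(3,2)S 2/3 ok
(3,3)S 2/3 ok
(3,5)S 3/3 ok
(3,6)S 2/3 ok
(4,1)N 1/2 ok
(4,2)N 2/4 ok
(4,3)S 1/3 ok
(4,4)N 0/2 unhappy
(4,5)S 3/4 ok
(4,6)S 2/3 ok
(5,1)S 0/2 unhappy
(5,2)N 1/2 ok
(5,5)S 1/2 ok
(5,6)N 0/2 unhappy

(1,5), (2,2), (2,3), (2,6), (4,4), (5,1), (5,6)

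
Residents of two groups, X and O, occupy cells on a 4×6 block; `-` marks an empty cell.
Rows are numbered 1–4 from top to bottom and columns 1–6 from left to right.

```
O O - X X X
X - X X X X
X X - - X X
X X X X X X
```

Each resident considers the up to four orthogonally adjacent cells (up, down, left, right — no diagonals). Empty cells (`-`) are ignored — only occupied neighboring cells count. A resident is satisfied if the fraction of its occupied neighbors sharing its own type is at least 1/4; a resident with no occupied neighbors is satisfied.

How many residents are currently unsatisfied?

Row 1: (1,1)O 1/2 ✓ · (1,2)O 1/1 ✓ · (1,4)X 2/2 ✓ · (1,5)X 3/3 ✓ · (1,6)X 2/2 ✓
Row 2: (2,1)X 1/2 ✓ · (2,3)X 1/1 ✓ · (2,4)X 3/3 ✓ · (2,5)X 4/4 ✓ · (2,6)X 3/3 ✓
Row 3: (3,1)X 3/3 ✓ · (3,2)X 2/2 ✓ · (3,5)X 3/3 ✓ · (3,6)X 3/3 ✓
Row 4: (4,1)X 2/2 ✓ · (4,2)X 3/3 ✓ · (4,3)X 2/2 ✓ · (4,4)X 2/2 ✓ · (4,5)X 3/3 ✓ · (4,6)X 2/2 ✓
Every one meets the threshold.

0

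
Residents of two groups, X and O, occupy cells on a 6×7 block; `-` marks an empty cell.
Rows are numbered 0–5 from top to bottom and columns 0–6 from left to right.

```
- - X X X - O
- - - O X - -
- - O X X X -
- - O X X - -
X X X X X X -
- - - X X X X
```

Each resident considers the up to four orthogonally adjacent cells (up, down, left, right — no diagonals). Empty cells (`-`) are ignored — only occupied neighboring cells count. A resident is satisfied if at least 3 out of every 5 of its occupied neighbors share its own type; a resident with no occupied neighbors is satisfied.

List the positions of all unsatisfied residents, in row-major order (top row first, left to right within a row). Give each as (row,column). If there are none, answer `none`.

(0,2)X 1/1 ok
(0,3)X 2/3 ok
(0,4)X 2/2 ok
(0,6)O 0/0 ok
(1,3)O 0/3 unhappy
(1,4)X 2/3 ok
(2,2)O 1/2 unhappy
(2,3)X 2/4 unhappy
(2,4)X 4/4 ok
(2,5)X 1/1 ok
(3,2)O 1/3 unhappy
(3,3)X 3/4 ok
(3,4)X 3/3 ok
(4,0)X 1/1 ok
(4,1)X 2/2 ok
(4,2)X 2/3 ok
(4,3)X 4/4 ok
(4,4)X 4/4 ok
(4,5)X 2/2 ok
(5,3)X 2/2 ok
(5,4)X 3/3 ok
(5,5)X 3/3 ok
(5,6)X 1/1 ok

(1,3), (2,2), (2,3), (3,2)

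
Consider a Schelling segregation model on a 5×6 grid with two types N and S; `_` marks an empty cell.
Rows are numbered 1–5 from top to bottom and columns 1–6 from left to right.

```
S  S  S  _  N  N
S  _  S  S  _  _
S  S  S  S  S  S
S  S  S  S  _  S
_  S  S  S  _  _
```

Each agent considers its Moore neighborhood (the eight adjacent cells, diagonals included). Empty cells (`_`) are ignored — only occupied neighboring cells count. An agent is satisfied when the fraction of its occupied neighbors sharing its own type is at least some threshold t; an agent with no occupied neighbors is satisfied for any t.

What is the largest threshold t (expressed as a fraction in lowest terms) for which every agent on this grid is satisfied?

(1,1)S 2/2
(1,2)S 4/4
(1,3)S 3/3
(1,5)N 1/2
(1,6)N 1/1
(2,1)S 4/4
(2,3)S 6/6
(2,4)S 5/6
(3,1)S 4/4
(3,2)S 7/7
(3,3)S 7/7
(3,4)S 6/6
(3,5)S 5/5
(3,6)S 2/2
(4,1)S 4/4
(4,2)S 7/7
(4,3)S 8/8
(4,4)S 6/6
(4,6)S 2/2
(5,2)S 4/4
(5,3)S 5/5
(5,4)S 3/3
The smallest same-type fraction is 1/2 at (1,5), which reduces to 1/2. Any threshold above that leaves this agent unsatisfied.

1/2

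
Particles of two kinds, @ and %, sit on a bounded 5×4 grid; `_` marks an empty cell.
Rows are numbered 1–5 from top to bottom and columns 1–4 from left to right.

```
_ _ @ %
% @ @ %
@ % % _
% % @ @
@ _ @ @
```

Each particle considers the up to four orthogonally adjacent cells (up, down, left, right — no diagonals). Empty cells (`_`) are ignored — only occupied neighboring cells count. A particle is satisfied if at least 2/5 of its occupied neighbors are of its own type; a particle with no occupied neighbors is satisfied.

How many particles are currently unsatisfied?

Row 1: (1,3)@ 1/2 satisfied · (1,4)% 1/2 satisfied
Row 2: (2,1)% 0/2 not · (2,2)@ 1/3 not · (2,3)@ 2/4 satisfied · (2,4)% 1/2 satisfied
Row 3: (3,1)@ 0/3 not · (3,2)% 2/4 satisfied · (3,3)% 1/3 not
Row 4: (4,1)% 1/3 not · (4,2)% 2/3 satisfied · (4,3)@ 2/4 satisfied · (4,4)@ 2/2 satisfied
Row 5: (5,1)@ 0/1 not · (5,3)@ 2/2 satisfied · (5,4)@ 2/2 satisfied
Unsatisfied: (2,1), (2,2), (3,1), (3,3), (4,1), (5,1) — 6 in total.

6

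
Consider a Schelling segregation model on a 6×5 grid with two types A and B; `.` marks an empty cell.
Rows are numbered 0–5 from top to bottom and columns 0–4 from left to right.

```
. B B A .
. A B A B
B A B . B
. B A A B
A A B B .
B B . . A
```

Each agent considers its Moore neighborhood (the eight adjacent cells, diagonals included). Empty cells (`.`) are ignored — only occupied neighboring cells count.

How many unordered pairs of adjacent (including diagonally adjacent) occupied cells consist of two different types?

Scan each occupied cell's neighbors to the right and below (and the two forward diagonals) so each pair is counted once.
Row 0: B(0,1)–B(0,2)= B(0,1)–A(1,1)≠ B(0,1)–B(1,2)= B(0,2)–A(0,3)≠ B(0,2)–B(1,2)= B(0,2)–A(1,3)≠ B(0,2)–A(1,1)≠ A(0,3)–A(1,3)= A(0,3)–B(1,4)≠ A(0,3)–B(1,2)≠  → 6/10 unlike.
Row 1: A(1,1)–B(1,2)≠ A(1,1)–A(2,1)= A(1,1)–B(2,2)≠ A(1,1)–B(2,0)≠ B(1,2)–A(1,3)≠ B(1,2)–B(2,2)= B(1,2)–A(2,1)≠ A(1,3)–B(1,4)≠ A(1,3)–B(2,4)≠ A(1,3)–B(2,2)≠ B(1,4)–B(2,4)=  → 8/11 unlike.
Row 2: B(2,0)–A(2,1)≠ B(2,0)–B(3,1)= A(2,1)–B(2,2)≠ A(2,1)–B(3,1)≠ A(2,1)–A(3,2)= B(2,2)–A(3,2)≠ B(2,2)–A(3,3)≠ B(2,2)–B(3,1)= B(2,4)–B(3,4)= B(2,4)–A(3,3)≠  → 6/10 unlike.
Row 3: B(3,1)–A(3,2)≠ B(3,1)–A(4,1)≠ B(3,1)–B(4,2)= B(3,1)–A(4,0)≠ A(3,2)–A(3,3)= A(3,2)–B(4,2)≠ A(3,2)–B(4,3)≠ A(3,2)–A(4,1)= A(3,3)–B(3,4)≠ A(3,3)–B(4,3)≠ A(3,3)–B(4,2)≠ B(3,4)–B(4,3)=  → 8/12 unlike.
Row 4: A(4,0)–A(4,1)= A(4,0)–B(5,0)≠ A(4,0)–B(5,1)≠ A(4,1)–B(4,2)≠ A(4,1)–B(5,1)≠ A(4,1)–B(5,0)≠ B(4,2)–B(4,3)= B(4,2)–B(5,1)= B(4,3)–A(5,4)≠  → 6/9 unlike.
Row 5: B(5,0)–B(5,1)=  → 0/1 unlike.
Total adjacent occupied pairs: 53; unlike-type pairs: 34.

34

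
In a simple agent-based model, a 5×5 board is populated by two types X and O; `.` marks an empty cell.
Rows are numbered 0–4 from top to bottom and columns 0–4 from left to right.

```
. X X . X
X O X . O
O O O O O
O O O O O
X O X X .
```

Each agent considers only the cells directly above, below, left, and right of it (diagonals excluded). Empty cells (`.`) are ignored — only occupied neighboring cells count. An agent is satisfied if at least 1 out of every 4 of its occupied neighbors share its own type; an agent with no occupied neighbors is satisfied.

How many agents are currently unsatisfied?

Row 0: (0,1)X 1/2 satisfied · (0,2)X 2/2 satisfied · (0,4)X 0/1 not
Row 1: (1,0)X 0/2 not · (1,1)O 1/4 satisfied · (1,2)X 1/3 satisfied · (1,4)O 1/2 satisfied
Row 2: (2,0)O 2/3 satisfied · (2,1)O 4/4 satisfied · (2,2)O 3/4 satisfied · (2,3)O 3/3 satisfied · (2,4)O 3/3 satisfied
Row 3: (3,0)O 2/3 satisfied · (3,1)O 4/4 satisfied · (3,2)O 3/4 satisfied · (3,3)O 3/4 satisfied · (3,4)O 2/2 satisfied
Row 4: (4,0)X 0/2 not · (4,1)O 1/3 satisfied · (4,2)X 1/3 satisfied · (4,3)X 1/2 satisfied
Unsatisfied: (0,4), (1,0), (4,0) — 3 in total.

3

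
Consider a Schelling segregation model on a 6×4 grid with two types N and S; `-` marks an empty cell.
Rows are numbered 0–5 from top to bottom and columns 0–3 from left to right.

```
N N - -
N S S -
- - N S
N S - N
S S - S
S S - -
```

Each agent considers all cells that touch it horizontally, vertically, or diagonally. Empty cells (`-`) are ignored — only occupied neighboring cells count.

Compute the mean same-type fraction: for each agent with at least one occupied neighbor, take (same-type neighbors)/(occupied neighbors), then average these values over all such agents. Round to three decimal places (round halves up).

0.500

Row 0: (0,0)N 2/3 · (0,1)N 2/4
Row 1: (1,0)N 2/3 · (1,1)S 1/5 · (1,2)S 2/4
Row 2: (2,2)N 1/5 · (2,3)S 1/3
Row 3: (3,0)N 0/3 · (3,1)S 2/4 · (3,3)N 1/3
Row 4: (4,0)S 4/5 · (4,1)S 4/5 · (4,3)S 0/1
Row 5: (5,0)S 3/3 · (5,1)S 3/3
Sum over 15 agents: 2/3 + 2/4 + 2/3 + 1/5 + 2/4 + 1/5 + 1/3 + 0/3 + 2/4 + 1/3 + 4/5 + 4/5 + 0/1 + 3/3 + 3/3 = 15/2; mean = 15/2 ÷ 15 = 1/2 = 0.5 → 0.500.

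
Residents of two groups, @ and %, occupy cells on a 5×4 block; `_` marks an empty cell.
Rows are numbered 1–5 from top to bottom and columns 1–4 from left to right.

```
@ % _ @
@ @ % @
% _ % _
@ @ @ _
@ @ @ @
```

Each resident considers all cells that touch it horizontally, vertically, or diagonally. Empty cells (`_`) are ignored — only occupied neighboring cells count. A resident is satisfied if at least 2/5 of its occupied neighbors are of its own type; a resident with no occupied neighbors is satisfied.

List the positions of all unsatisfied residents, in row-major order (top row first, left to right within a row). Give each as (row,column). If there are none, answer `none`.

Row 1: (1,1)@ 2/3 ok · (1,2)% 1/4 unhappy · (1,4)@ 1/2 ok
Row 2: (2,1)@ 2/4 ok · (2,2)@ 2/6 unhappy · (2,3)% 2/5 ok · (2,4)@ 1/3 unhappy
Row 3: (3,1)% 0/4 unhappy · (3,3)% 1/5 unhappy
Row 4: (4,1)@ 3/4 ok · (4,2)@ 5/7 ok · (4,3)@ 4/5 ok
Row 5: (5,1)@ 3/3 ok · (5,2)@ 5/5 ok · (5,3)@ 4/4 ok · (5,4)@ 2/2 ok

(1,2), (2,2), (2,4), (3,1), (3,3)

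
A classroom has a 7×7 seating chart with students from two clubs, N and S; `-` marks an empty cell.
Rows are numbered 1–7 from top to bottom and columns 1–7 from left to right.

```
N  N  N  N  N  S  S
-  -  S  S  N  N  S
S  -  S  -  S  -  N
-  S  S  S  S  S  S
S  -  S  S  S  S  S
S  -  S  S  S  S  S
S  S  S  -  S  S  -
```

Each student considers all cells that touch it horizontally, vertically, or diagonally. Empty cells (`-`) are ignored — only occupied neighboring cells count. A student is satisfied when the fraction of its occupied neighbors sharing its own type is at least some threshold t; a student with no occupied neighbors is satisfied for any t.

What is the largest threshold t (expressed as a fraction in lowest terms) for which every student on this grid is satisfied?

1/4

(1,1)N 1/1
(1,2)N 2/3
(1,3)N 2/4
(1,4)N 3/5
(1,5)N 3/5
(1,6)S 2/5
(1,7)S 2/3
(2,3)S 2/5
(2,4)S 3/7
(2,5)N 3/6
(2,6)N 3/7
(2,7)S 2/4
(3,1)S 1/1
(3,3)S 5/5
(3,5)S 4/6
(3,7)N 1/4
(4,2)S 5/5
(4,3)S 5/5
(4,4)S 7/7
(4,5)S 6/6
(4,6)S 6/7
(4,7)S 3/4
(5,1)S 2/2
(5,3)S 6/6
(5,4)S 8/8
(5,5)S 8/8
(5,6)S 8/8
(5,7)S 5/5
(6,1)S 3/3
(6,3)S 5/5
(6,4)S 7/7
(6,5)S 7/7
(6,6)S 7/7
(6,7)S 4/4
(7,1)S 2/2
(7,2)S 4/4
(7,3)S 3/3
(7,5)S 4/4
(7,6)S 4/4
The smallest same-type fraction is 1/4 at (3,7), which reduces to 1/4. Any threshold above that leaves this student unsatisfied.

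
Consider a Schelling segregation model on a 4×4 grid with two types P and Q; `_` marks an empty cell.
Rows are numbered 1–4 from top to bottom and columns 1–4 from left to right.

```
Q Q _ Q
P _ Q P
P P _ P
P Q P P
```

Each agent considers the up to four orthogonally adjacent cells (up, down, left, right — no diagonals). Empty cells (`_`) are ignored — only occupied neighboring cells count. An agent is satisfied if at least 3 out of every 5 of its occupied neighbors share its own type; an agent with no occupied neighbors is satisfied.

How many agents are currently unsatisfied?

9

Row 1: (1,1)Q 1/2 unhappy · (1,2)Q 1/1 ok · (1,4)Q 0/1 unhappy
Row 2: (2,1)P 1/2 unhappy · (2,3)Q 0/1 unhappy · (2,4)P 1/3 unhappy
Row 3: (3,1)P 3/3 ok · (3,2)P 1/2 unhappy · (3,4)P 2/2 ok
Row 4: (4,1)P 1/2 unhappy · (4,2)Q 0/3 unhappy · (4,3)P 1/2 unhappy · (4,4)P 2/2 ok
Unsatisfied: (1,1), (1,4), (2,1), (2,3), (2,4), (3,2), (4,1), (4,2), (4,3) — 9 in total.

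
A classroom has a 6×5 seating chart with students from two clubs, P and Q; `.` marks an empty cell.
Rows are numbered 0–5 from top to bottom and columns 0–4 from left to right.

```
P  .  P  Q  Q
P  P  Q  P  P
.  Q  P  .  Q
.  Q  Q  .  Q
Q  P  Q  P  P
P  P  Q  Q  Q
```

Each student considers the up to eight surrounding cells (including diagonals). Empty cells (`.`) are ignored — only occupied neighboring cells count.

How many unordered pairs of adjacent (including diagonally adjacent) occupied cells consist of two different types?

Scan each occupied cell's neighbors to the right and below (and the two forward diagonals) so each pair is counted once.
Row 0: P(0,0)–P(1,0)= P(0,0)–P(1,1)= P(0,2)–Q(0,3)≠ P(0,2)–Q(1,2)≠ P(0,2)–P(1,3)= P(0,2)–P(1,1)= Q(0,3)–Q(0,4)= Q(0,3)–P(1,3)≠ Q(0,3)–P(1,4)≠ Q(0,3)–Q(1,2)= Q(0,4)–P(1,4)≠ Q(0,4)–P(1,3)≠  → 6/12 unlike.
Row 1: P(1,0)–P(1,1)= P(1,0)–Q(2,1)≠ P(1,1)–Q(1,2)≠ P(1,1)–Q(2,1)≠ P(1,1)–P(2,2)= Q(1,2)–P(1,3)≠ Q(1,2)–P(2,2)≠ Q(1,2)–Q(2,1)= P(1,3)–P(1,4)= P(1,3)–Q(2,4)≠ P(1,3)–P(2,2)= P(1,4)–Q(2,4)≠  → 7/12 unlike.
Row 2: Q(2,1)–P(2,2)≠ Q(2,1)–Q(3,1)= Q(2,1)–Q(3,2)= P(2,2)–Q(3,2)≠ P(2,2)–Q(3,1)≠ Q(2,4)–Q(3,4)=  → 3/6 unlike.
Row 3: Q(3,1)–Q(3,2)= Q(3,1)–P(4,1)≠ Q(3,1)–Q(4,2)= Q(3,1)–Q(4,0)= Q(3,2)–Q(4,2)= Q(3,2)–P(4,3)≠ Q(3,2)–P(4,1)≠ Q(3,4)–P(4,4)≠ Q(3,4)–P(4,3)≠  → 5/9 unlike.
Row 4: Q(4,0)–P(4,1)≠ Q(4,0)–P(5,0)≠ Q(4,0)–P(5,1)≠ P(4,1)–Q(4,2)≠ P(4,1)–P(5,1)= P(4,1)–Q(5,2)≠ P(4,1)–P(5,0)= Q(4,2)–P(4,3)≠ Q(4,2)–Q(5,2)= Q(4,2)–Q(5,3)= Q(4,2)–P(5,1)≠ P(4,3)–P(4,4)= P(4,3)–Q(5,3)≠ P(4,3)–Q(5,4)≠ P(4,3)–Q(5,2)≠ P(4,4)–Q(5,4)≠ P(4,4)–Q(5,3)≠  → 12/17 unlike.
Row 5: P(5,0)–P(5,1)= P(5,1)–Q(5,2)≠ Q(5,2)–Q(5,3)= Q(5,3)–Q(5,4)=  → 1/4 unlike.
Total adjacent occupied pairs: 60; unlike-type pairs: 34.

34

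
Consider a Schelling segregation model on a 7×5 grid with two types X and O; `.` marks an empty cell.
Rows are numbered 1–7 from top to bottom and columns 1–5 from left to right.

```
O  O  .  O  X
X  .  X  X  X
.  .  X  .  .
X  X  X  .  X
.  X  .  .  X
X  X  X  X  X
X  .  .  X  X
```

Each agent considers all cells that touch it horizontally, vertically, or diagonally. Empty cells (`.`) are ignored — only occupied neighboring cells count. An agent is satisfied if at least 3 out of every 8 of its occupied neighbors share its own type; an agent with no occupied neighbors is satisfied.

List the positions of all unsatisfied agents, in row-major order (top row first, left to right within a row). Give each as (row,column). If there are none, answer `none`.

(1,2), (1,4), (2,1)

Row 1: (1,1)O 1/2 ✓ · (1,2)O 1/3 ✗ · (1,4)O 0/4 ✗ · (1,5)X 2/3 ✓
Row 2: (2,1)X 0/2 ✗ · (2,3)X 2/4 ✓ · (2,4)X 4/5 ✓ · (2,5)X 2/3 ✓
Row 3: (3,3)X 4/4 ✓
Row 4: (4,1)X 2/2 ✓ · (4,2)X 4/4 ✓ · (4,3)X 3/3 ✓ · (4,5)X 1/1 ✓
Row 5: (5,2)X 6/6 ✓ · (5,5)X 3/3 ✓
Row 6: (6,1)X 3/3 ✓ · (6,2)X 4/4 ✓ · (6,3)X 4/4 ✓ · (6,4)X 5/5 ✓ · (6,5)X 4/4 ✓
Row 7: (7,1)X 2/2 ✓ · (7,4)X 4/4 ✓ · (7,5)X 3/3 ✓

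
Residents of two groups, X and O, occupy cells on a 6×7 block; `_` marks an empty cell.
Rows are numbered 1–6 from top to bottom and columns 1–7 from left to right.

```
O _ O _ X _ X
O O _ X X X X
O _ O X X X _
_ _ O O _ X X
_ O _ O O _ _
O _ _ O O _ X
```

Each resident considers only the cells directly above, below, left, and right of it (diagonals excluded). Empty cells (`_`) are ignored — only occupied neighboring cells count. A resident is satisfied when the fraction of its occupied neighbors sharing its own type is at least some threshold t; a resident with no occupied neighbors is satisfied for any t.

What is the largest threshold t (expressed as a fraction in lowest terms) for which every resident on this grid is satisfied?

1/2

(1,1)O 1/1
(1,3)O — no occupied neighbors
(1,5)X 1/1
(1,7)X 1/1
(2,1)O 3/3
(2,2)O 1/1
(2,4)X 2/2
(2,5)X 4/4
(2,6)X 3/3
(2,7)X 2/2
(3,1)O 1/1
(3,3)O 1/2
(3,4)X 2/4
(3,5)X 3/3
(3,6)X 3/3
(4,3)O 2/2
(4,4)O 2/3
(4,6)X 2/2
(4,7)X 1/1
(5,2)O — no occupied neighbors
(5,4)O 3/3
(5,5)O 2/2
(6,1)O — no occupied neighbors
(6,4)O 2/2
(6,5)O 2/2
(6,7)X — no occupied neighbors
The smallest same-type fraction is 1/2 at (3,3), which reduces to 1/2. Any threshold above that leaves this resident unsatisfied.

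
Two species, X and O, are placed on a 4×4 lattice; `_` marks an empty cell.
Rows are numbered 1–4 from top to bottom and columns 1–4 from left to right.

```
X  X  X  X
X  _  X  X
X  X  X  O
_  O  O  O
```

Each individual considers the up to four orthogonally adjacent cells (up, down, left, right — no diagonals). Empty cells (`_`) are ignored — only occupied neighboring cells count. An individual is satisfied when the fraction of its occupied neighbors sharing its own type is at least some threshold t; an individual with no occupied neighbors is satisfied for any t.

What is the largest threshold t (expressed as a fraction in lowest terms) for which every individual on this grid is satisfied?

(1,1)X 2/2
(1,2)X 2/2
(1,3)X 3/3
(1,4)X 2/2
(2,1)X 2/2
(2,3)X 3/3
(2,4)X 2/3
(3,1)X 2/2
(3,2)X 2/3
(3,3)X 2/4
(3,4)O 1/3
(4,2)O 1/2
(4,3)O 2/3
(4,4)O 2/2
The smallest same-type fraction is 1/3 at (3,4), which reduces to 1/3. Any threshold above that leaves this individual unsatisfied.

1/3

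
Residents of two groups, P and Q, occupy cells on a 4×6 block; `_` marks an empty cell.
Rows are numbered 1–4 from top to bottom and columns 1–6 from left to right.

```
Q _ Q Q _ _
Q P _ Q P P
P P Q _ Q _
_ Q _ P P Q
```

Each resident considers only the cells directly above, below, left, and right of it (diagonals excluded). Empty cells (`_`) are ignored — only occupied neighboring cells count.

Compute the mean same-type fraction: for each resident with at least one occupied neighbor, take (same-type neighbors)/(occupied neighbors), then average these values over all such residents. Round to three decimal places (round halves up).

0.500

(1,1)Q 1/1
(1,3)Q 1/1
(1,4)Q 2/2
(2,1)Q 1/3
(2,2)P 1/2
(2,4)Q 1/2
(2,5)P 1/3
(2,6)P 1/1
(3,1)P 1/2
(3,2)P 2/4
(3,3)Q 0/1
(3,5)Q 0/2
(4,2)Q 0/1
(4,4)P 1/1
(4,5)P 1/3
(4,6)Q 0/1
Sum over 16 residents: 1/1 + 1/1 + 2/2 + 1/3 + 1/2 + 1/2 + 1/3 + 1/1 + 1/2 + 2/4 + 0/1 + 0/2 + 0/1 + 1/1 + 1/3 + 0/1 = 8; mean = 8 ÷ 16 = 1/2 = 0.5 → 0.500.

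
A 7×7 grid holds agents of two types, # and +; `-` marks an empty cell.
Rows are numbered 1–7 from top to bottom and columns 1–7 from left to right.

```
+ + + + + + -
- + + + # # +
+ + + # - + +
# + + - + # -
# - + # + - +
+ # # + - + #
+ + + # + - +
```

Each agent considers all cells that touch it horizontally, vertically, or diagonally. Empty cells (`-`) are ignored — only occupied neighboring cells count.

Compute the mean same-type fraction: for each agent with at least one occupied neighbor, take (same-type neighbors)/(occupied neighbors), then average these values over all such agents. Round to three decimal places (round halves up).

0.553

(1,1)+ 2/2
(1,2)+ 4/4
(1,3)+ 5/5
(1,4)+ 4/5
(1,5)+ 3/5
(1,6)+ 2/4
(2,2)+ 7/7
(2,3)+ 7/8
(2,4)+ 5/7
(2,5)# 2/7
(2,6)# 1/6
(2,7)+ 3/4
(3,1)+ 3/4
(3,2)+ 6/7
(3,3)+ 6/7
(3,4)# 1/6
(3,6)+ 3/6
(3,7)+ 2/4
(4,1)# 1/4
(4,2)+ 5/7
(4,3)+ 4/6
(4,5)+ 2/5
(4,6)# 0/5
(5,1)# 2/4
(5,3)+ 3/6
(5,4)# 1/6
(5,5)+ 3/5
(5,7)+ 1/3
(6,1)+ 2/4
(6,2)# 2/7
(6,3)# 3/7
(6,4)+ 4/7
(6,6)+ 4/5
(6,7)# 0/3
(7,1)+ 2/3
(7,2)+ 3/5
(7,3)+ 2/5
(7,4)# 1/4
(7,5)+ 2/3
(7,7)+ 1/2
Sum over 40 agents: 2/2 + 4/4 + 5/5 + 4/5 + 3/5 + 2/4 + 7/7 + 7/8 + 5/7 + 2/7 + 1/6 + 3/4 + 3/4 + 6/7 + 6/7 + 1/6 + 3/6 + 2/4 + 1/4 + 5/7 + 4/6 + 2/5 + 0/5 + 2/4 + 3/6 + 1/6 + 3/5 + 1/3 + 2/4 + 2/7 + 3/7 + 4/7 + 4/5 + 0/3 + 2/3 + 3/5 + 2/5 + 1/4 + 2/3 + 1/2 = 18583/840; mean = 18583/840 ÷ 40 = 18583/33600 = 0.553065… → 0.553.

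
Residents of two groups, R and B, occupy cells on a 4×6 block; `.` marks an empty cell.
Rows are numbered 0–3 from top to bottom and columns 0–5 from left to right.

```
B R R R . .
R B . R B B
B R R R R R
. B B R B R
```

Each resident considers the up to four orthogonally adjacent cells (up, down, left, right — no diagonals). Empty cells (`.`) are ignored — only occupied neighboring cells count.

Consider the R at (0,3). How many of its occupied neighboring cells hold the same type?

Occupied neighbors of (0,3): (1,3)=R, (0,2)=R.
Same type (R): 2 of 2.

2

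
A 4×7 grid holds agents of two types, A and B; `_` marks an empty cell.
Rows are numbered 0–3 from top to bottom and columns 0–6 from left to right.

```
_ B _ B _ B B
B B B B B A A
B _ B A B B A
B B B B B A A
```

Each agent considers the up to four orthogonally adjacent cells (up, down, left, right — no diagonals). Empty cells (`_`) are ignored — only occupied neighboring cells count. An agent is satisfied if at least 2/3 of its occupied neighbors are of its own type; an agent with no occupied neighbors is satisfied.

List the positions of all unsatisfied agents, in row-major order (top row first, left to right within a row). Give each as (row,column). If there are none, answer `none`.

(0,1)B 1/1 satisfied
(0,3)B 1/1 satisfied
(0,5)B 1/2 not
(0,6)B 1/2 not
(1,0)B 2/2 satisfied
(1,1)B 3/3 satisfied
(1,2)B 3/3 satisfied
(1,3)B 3/4 satisfied
(1,4)B 2/3 satisfied
(1,5)A 1/4 not
(1,6)A 2/3 satisfied
(2,0)B 2/2 satisfied
(2,2)B 2/3 satisfied
(2,3)A 0/4 not
(2,4)B 3/4 satisfied
(2,5)B 1/4 not
(2,6)A 2/3 satisfied
(3,0)B 2/2 satisfied
(3,1)B 2/2 satisfied
(3,2)B 3/3 satisfied
(3,3)B 2/3 satisfied
(3,4)B 2/3 satisfied
(3,5)A 1/3 not
(3,6)A 2/2 satisfied

(0,5), (0,6), (1,5), (2,3), (2,5), (3,5)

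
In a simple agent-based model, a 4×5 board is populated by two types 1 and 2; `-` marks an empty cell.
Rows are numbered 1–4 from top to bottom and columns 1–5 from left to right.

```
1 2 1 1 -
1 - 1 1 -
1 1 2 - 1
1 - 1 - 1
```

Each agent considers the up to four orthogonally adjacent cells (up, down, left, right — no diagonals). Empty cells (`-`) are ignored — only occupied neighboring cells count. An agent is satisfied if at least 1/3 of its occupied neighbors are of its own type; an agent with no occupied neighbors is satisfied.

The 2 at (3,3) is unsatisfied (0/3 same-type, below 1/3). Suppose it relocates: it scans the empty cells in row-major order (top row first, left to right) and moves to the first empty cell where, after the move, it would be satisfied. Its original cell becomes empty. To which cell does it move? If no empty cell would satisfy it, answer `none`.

none

Vacating (3,3). Empty cells in order:
  (1,5): 0/1 same-type → still unsatisfied.
  (2,2): 1/4 same-type → still unsatisfied.
  (2,5): 0/2 same-type → still unsatisfied.
  (3,4): 0/2 same-type → still unsatisfied.
  (4,2): 0/3 same-type → still unsatisfied.
  (4,4): 0/2 same-type → still unsatisfied.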